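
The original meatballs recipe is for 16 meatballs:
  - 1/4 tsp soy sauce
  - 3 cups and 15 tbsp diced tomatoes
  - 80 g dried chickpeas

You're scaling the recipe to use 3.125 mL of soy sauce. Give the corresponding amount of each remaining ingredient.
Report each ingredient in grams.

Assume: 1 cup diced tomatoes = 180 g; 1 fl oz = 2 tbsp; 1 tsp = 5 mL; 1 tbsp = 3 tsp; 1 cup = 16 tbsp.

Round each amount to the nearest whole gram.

diced tomatoes: 1772 g; dried chickpeas: 200 g

The original recipe has 1.25 mL of soy sauce, so the scaling factor is 3.125 ÷ 1.25 = 5/2 = 2.5.
diced tomatoes: (3 cup + 15 tbsp = 3.9375 cup) × 5/2 × 180 g/cup ≈ 1772 g
dried chickpeas: 80 g × 5/2 = 200 g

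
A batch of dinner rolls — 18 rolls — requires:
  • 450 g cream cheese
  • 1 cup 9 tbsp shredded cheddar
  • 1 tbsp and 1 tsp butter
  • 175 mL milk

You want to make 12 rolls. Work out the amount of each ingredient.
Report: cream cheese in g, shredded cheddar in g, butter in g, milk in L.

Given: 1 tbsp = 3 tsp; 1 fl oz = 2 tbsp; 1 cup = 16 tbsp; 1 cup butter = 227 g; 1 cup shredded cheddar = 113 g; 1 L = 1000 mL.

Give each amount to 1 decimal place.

cream cheese: 300.0 g; shredded cheddar: 117.7 g; butter: 12.6 g; milk: 0.1 L

Scaling factor: 12/18 = 2/3.
cream cheese: 450 g × 2/3 = 300.0 g
shredded cheddar: (1 cup + 9 tbsp = 1.5625 cup) × 2/3 × 113 g/cup ≈ 117.7 g
butter: (1 tbsp + 1 tsp = 4/3 tbsp) × 2/3 ÷ 16 tbsp/cup × 227 g/cup ≈ 12.6 g
milk: 175 mL × 2/3 ÷ 1000 mL/L ≈ 0.1 L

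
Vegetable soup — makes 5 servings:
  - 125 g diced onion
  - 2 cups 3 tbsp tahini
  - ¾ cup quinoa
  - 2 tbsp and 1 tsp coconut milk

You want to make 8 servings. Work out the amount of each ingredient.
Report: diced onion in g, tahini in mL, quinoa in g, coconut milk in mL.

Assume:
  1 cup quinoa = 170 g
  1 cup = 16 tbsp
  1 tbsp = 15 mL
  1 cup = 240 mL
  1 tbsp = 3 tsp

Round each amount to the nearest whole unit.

Scaling factor: 8/5 = 1.6.
diced onion: 125 g × 8/5 = 200 g
tahini: (2 cup + 3 tbsp = 2.1875 cup) × 8/5 × 240 mL/cup = 840 mL
quinoa: 0.75 cup × 8/5 × 170 g/cup = 204 g
coconut milk: (2 tbsp + 1 tsp = 7/3 tbsp) × 8/5 × 15 mL/tbsp = 56 mL

diced onion: 200 g; tahini: 840 mL; quinoa: 204 g; coconut milk: 56 mL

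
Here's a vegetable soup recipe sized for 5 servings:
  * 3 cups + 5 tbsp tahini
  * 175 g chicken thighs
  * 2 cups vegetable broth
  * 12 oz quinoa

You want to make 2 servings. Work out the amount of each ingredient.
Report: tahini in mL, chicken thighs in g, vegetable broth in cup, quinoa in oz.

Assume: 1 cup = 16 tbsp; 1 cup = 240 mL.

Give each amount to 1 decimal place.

tahini: 318.0 mL; chicken thighs: 70.0 g; vegetable broth: 0.8 cup; quinoa: 4.8 oz

Scaling factor: 2/5 = 0.4.
tahini: (3 cup + 5 tbsp = 3.3125 cup) × 2/5 × 240 mL/cup = 318.0 mL
chicken thighs: 175 g × 2/5 = 70.0 g
vegetable broth: 2 cup × 2/5 = 0.8 cup
quinoa: 12 oz × 2/5 = 4.8 oz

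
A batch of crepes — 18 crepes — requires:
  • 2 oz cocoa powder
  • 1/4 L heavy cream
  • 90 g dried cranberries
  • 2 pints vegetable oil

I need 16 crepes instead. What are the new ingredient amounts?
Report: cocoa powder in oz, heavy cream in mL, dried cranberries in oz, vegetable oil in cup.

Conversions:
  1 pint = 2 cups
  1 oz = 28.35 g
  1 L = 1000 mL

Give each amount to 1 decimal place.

cocoa powder: 1.8 oz; heavy cream: 222.2 mL; dried cranberries: 2.8 oz; vegetable oil: 3.6 cup

Scaling factor: 16/18 = 8/9.
cocoa powder: 2 oz × 8/9 ≈ 1.8 oz
heavy cream: 0.25 L × 8/9 × 1000 mL/L ≈ 222.2 mL
dried cranberries: 90 g × 8/9 ÷ 28.35 g/oz ≈ 2.8 oz
vegetable oil: 2 pint × 8/9 × 2 cup/pint ≈ 3.6 cup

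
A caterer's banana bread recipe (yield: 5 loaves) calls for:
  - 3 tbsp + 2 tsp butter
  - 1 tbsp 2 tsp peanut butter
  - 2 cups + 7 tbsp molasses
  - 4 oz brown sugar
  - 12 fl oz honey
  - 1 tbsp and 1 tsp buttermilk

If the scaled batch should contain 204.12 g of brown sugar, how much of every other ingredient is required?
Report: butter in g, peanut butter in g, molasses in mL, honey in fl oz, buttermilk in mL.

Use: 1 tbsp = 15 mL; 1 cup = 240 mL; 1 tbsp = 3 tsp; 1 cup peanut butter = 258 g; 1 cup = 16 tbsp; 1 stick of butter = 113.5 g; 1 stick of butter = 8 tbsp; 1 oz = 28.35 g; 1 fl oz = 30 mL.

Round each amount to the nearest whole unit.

The original recipe has 113.4 g of brown sugar, so the scaling factor is 204.12 ÷ 113.4 = 9/5 = 1.8.
butter: (3 tbsp + 2 tsp = 11/3 tbsp) × 9/5 ÷ 8 tbsp/stick × 113.5 g/stick ≈ 94 g
peanut butter: (1 tbsp + 2 tsp = 5/3 tbsp) × 9/5 ÷ 16 tbsp/cup × 258 g/cup ≈ 48 g
molasses: (2 cup + 7 tbsp = 2.4375 cup) × 9/5 × 240 mL/cup = 1053 mL
honey: 12 fl oz × 9/5 ≈ 22 fl oz
buttermilk: (1 tbsp + 1 tsp = 4/3 tbsp) × 9/5 × 15 mL/tbsp = 36 mL

butter: 94 g; peanut butter: 48 g; molasses: 1053 mL; honey: 22 fl oz; buttermilk: 36 mL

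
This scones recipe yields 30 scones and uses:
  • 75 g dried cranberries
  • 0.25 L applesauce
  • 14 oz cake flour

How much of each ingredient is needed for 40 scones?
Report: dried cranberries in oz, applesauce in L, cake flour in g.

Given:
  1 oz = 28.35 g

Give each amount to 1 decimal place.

Scaling factor: 40/30 = 4/3.
dried cranberries: 75 g × 4/3 ÷ 28.35 g/oz ≈ 3.5 oz
applesauce: 0.25 L × 4/3 ≈ 0.3 L
cake flour: 14 oz × 4/3 × 28.35 g/oz = 529.2 g

dried cranberries: 3.5 oz; applesauce: 0.3 L; cake flour: 529.2 g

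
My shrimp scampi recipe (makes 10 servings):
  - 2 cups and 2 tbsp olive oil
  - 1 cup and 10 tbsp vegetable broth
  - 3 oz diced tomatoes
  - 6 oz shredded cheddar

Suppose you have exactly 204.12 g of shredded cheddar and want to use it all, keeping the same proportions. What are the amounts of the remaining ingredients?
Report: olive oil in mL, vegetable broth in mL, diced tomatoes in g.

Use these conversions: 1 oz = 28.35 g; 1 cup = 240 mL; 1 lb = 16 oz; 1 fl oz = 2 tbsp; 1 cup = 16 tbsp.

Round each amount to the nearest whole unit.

olive oil: 612 mL; vegetable broth: 468 mL; diced tomatoes: 102 g

The original recipe has 170.1 g of shredded cheddar, so the scaling factor is 204.12 ÷ 170.1 = 6/5 = 1.2.
olive oil: (2 cup + 2 tbsp = 2.125 cup) × 6/5 × 240 mL/cup = 612 mL
vegetable broth: (1 cup + 10 tbsp = 1.625 cup) × 6/5 × 240 mL/cup = 468 mL
diced tomatoes: 3 oz × 6/5 × 28.35 g/oz ≈ 102 g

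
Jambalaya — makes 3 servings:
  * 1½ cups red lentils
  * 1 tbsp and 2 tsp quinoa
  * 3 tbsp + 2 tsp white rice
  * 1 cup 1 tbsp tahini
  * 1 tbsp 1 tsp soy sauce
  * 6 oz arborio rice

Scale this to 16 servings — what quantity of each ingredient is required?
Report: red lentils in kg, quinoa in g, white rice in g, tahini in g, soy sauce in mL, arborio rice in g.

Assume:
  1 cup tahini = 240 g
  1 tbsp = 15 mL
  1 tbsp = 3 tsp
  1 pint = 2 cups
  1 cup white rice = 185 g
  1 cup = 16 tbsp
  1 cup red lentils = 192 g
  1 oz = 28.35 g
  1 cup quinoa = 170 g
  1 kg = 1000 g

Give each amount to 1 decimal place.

red lentils: 1.5 kg; quinoa: 94.4 g; white rice: 226.1 g; tahini: 1360.0 g; soy sauce: 106.7 mL; arborio rice: 907.2 g

Scaling factor: 16/3.
red lentils: 1.5 cup × 16/3 × 192 g/cup ÷ 1000 g/kg ≈ 1.5 kg
quinoa: (1 tbsp + 2 tsp = 5/3 tbsp) × 16/3 ÷ 16 tbsp/cup × 170 g/cup ≈ 94.4 g
white rice: (3 tbsp + 2 tsp = 11/3 tbsp) × 16/3 ÷ 16 tbsp/cup × 185 g/cup ≈ 226.1 g
tahini: (1 cup + 1 tbsp = 1.0625 cup) × 16/3 × 240 g/cup = 1360.0 g
soy sauce: (1 tbsp + 1 tsp = 4/3 tbsp) × 16/3 × 15 mL/tbsp ≈ 106.7 mL
arborio rice: 6 oz × 16/3 × 28.35 g/oz = 907.2 g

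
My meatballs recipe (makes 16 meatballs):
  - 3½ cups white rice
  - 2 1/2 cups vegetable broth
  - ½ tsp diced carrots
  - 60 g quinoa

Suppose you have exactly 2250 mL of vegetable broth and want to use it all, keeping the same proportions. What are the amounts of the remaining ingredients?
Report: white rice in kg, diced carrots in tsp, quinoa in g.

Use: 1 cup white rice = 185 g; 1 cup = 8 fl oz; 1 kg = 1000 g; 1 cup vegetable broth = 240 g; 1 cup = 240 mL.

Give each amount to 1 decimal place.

white rice: 2.4 kg; diced carrots: 1.9 tsp; quinoa: 225.0 g

The original recipe has 600 mL of vegetable broth, so the scaling factor is 2250 ÷ 600 = 15/4 = 3.75.
white rice: 3.5 cup × 15/4 × 185 g/cup ÷ 1000 g/kg ≈ 2.4 kg
diced carrots: 0.5 tsp × 15/4 ≈ 1.9 tsp
quinoa: 60 g × 15/4 = 225.0 g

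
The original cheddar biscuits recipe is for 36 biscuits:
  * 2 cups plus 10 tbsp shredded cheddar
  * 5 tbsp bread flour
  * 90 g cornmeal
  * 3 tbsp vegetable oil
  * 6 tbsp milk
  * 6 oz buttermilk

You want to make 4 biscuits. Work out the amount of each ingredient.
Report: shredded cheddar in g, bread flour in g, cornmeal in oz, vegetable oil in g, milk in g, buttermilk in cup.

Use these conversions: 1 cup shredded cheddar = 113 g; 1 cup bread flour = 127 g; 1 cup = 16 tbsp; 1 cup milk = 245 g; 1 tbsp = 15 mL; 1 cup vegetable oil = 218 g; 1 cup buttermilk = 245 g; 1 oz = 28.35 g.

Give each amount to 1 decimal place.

Scaling factor: 4/36 = 1/9.
shredded cheddar: (2 cup + 10 tbsp = 2.625 cup) × 1/9 × 113 g/cup ≈ 33.0 g
bread flour: 5 tbsp × 1/9 ÷ 16 tbsp/cup × 127 g/cup ≈ 4.4 g
cornmeal: 90 g × 1/9 ÷ 28.35 g/oz ≈ 0.4 oz
vegetable oil: 3 tbsp × 1/9 ÷ 16 tbsp/cup × 218 g/cup ≈ 4.5 g
milk: 6 tbsp × 1/9 ÷ 16 tbsp/cup × 245 g/cup ≈ 10.2 g
buttermilk: 6 oz × 1/9 × 28.35 g/oz ÷ 245 g/cup ≈ 0.1 cup

shredded cheddar: 33.0 g; bread flour: 4.4 g; cornmeal: 0.4 oz; vegetable oil: 4.5 g; milk: 10.2 g; buttermilk: 0.1 cup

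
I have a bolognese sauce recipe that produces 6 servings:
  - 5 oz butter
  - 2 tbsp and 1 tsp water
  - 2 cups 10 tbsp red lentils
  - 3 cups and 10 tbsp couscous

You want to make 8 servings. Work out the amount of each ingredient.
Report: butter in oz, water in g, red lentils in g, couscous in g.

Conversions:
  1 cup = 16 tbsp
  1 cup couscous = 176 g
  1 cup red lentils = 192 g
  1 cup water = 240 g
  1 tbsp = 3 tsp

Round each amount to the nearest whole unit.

Scaling factor: 8/6 = 4/3.
butter: 5 oz × 4/3 ≈ 7 oz
water: (2 tbsp + 1 tsp = 7/3 tbsp) × 4/3 ÷ 16 tbsp/cup × 240 g/cup ≈ 47 g
red lentils: (2 cup + 10 tbsp = 2.625 cup) × 4/3 × 192 g/cup = 672 g
couscous: (3 cup + 10 tbsp = 3.625 cup) × 4/3 × 176 g/cup ≈ 851 g

butter: 7 oz; water: 47 g; red lentils: 672 g; couscous: 851 g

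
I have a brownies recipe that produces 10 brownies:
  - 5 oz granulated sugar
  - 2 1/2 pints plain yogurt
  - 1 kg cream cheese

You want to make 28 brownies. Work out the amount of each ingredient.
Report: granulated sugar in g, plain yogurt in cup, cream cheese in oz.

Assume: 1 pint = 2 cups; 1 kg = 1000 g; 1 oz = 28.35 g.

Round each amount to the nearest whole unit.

Scaling factor: 28/10 = 14/5 = 2.8.
granulated sugar: 5 oz × 14/5 × 28.35 g/oz ≈ 397 g
plain yogurt: 2.5 pint × 14/5 × 2 cup/pint = 14 cup
cream cheese: 1 kg × 14/5 × 1000 g/kg ÷ 28.35 g/oz ≈ 99 oz

granulated sugar: 397 g; plain yogurt: 14 cup; cream cheese: 99 oz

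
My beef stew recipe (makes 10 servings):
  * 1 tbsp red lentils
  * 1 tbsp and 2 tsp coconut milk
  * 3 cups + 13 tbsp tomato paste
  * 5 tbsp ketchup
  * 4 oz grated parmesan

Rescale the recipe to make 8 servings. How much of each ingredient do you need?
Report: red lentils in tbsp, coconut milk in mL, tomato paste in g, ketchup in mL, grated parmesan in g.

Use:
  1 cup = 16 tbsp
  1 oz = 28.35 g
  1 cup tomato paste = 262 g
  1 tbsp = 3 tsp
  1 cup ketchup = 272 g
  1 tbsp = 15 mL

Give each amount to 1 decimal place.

red lentils: 0.8 tbsp; coconut milk: 20.0 mL; tomato paste: 799.1 g; ketchup: 60.0 mL; grated parmesan: 90.7 g

Scaling factor: 8/10 = 4/5 = 0.8.
red lentils: 1 tbsp × 4/5 = 0.8 tbsp
coconut milk: (1 tbsp + 2 tsp = 5/3 tbsp) × 4/5 × 15 mL/tbsp = 20.0 mL
tomato paste: (3 cup + 13 tbsp = 3.8125 cup) × 4/5 × 262 g/cup = 799.1 g
ketchup: 5 tbsp × 4/5 × 15 mL/tbsp = 60.0 mL
grated parmesan: 4 oz × 4/5 × 28.35 g/oz ≈ 90.7 g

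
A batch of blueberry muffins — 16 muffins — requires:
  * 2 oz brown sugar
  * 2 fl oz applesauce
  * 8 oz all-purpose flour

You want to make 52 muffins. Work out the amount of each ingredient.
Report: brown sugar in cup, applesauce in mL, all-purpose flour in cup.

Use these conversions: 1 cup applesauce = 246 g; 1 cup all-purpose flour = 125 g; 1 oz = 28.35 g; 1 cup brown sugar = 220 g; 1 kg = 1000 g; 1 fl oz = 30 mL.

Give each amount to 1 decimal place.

Scaling factor: 52/16 = 13/4 = 3.25.
brown sugar: 2 oz × 13/4 × 28.35 g/oz ÷ 220 g/cup ≈ 0.8 cup
applesauce: 2 fl oz × 13/4 × 30 mL/fl oz = 195.0 mL
all-purpose flour: 8 oz × 13/4 × 28.35 g/oz ÷ 125 g/cup ≈ 5.9 cup

brown sugar: 0.8 cup; applesauce: 195.0 mL; all-purpose flour: 5.9 cup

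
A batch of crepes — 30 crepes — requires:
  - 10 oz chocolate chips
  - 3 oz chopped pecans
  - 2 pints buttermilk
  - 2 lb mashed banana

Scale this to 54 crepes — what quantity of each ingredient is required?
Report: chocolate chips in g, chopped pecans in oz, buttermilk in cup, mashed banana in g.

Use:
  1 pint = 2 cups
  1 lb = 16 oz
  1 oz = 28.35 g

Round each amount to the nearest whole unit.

Scaling factor: 54/30 = 9/5 = 1.8.
chocolate chips: 10 oz × 9/5 × 28.35 g/oz ≈ 510 g
chopped pecans: 3 oz × 9/5 ≈ 5 oz
buttermilk: 2 pint × 9/5 × 2 cup/pint ≈ 7 cup
mashed banana: 2 lb × 9/5 × 16 oz/lb × 28.35 g/oz ≈ 1633 g

chocolate chips: 510 g; chopped pecans: 5 oz; buttermilk: 7 cup; mashed banana: 1633 g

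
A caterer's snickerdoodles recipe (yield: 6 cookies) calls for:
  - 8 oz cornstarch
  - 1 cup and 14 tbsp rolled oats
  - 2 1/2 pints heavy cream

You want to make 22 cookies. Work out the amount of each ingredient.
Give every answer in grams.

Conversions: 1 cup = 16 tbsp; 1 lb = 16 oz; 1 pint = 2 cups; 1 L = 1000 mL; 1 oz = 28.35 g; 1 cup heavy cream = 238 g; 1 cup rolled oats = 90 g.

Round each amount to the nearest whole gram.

cornstarch: 832 g; rolled oats: 619 g; heavy cream: 4363 g

Scaling factor: 22/6 = 11/3.
cornstarch: 8 oz × 11/3 × 28.35 g/oz ≈ 832 g
rolled oats: (1 cup + 14 tbsp = 1.875 cup) × 11/3 × 90 g/cup ≈ 619 g
heavy cream: 2.5 pint × 11/3 × 2 cup/pint × 238 g/cup ≈ 4363 g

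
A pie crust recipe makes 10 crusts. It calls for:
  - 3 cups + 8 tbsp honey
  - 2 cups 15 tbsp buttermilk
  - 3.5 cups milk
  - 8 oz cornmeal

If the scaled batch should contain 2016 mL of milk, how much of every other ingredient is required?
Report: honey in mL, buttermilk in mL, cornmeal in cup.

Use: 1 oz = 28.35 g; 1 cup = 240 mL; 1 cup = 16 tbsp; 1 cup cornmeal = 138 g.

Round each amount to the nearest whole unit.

The original recipe has 840 mL of milk, so the scaling factor is 2016 ÷ 840 = 12/5 = 2.4.
honey: (3 cup + 8 tbsp = 3.5 cup) × 12/5 × 240 mL/cup = 2016 mL
buttermilk: (2 cup + 15 tbsp = 2.9375 cup) × 12/5 × 240 mL/cup = 1692 mL
cornmeal: 8 oz × 12/5 × 28.35 g/oz ÷ 138 g/cup ≈ 4 cup

honey: 2016 mL; buttermilk: 1692 mL; cornmeal: 4 cup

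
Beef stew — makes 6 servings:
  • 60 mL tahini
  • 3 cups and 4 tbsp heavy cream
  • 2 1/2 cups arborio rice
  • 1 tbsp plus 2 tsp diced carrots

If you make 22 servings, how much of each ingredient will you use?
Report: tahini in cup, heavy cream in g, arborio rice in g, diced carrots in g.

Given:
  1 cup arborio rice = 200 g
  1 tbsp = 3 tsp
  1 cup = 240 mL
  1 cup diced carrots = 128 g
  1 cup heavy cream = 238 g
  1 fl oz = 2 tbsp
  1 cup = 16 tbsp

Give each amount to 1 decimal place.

tahini: 0.9 cup; heavy cream: 2836.2 g; arborio rice: 1833.3 g; diced carrots: 48.9 g

Scaling factor: 22/6 = 11/3.
tahini: 60 mL × 11/3 ÷ 240 mL/cup ≈ 0.9 cup
heavy cream: (3 cup + 4 tbsp = 3.25 cup) × 11/3 × 238 g/cup ≈ 2836.2 g
arborio rice: 2.5 cup × 11/3 × 200 g/cup ≈ 1833.3 g
diced carrots: (1 tbsp + 2 tsp = 5/3 tbsp) × 11/3 ÷ 16 tbsp/cup × 128 g/cup ≈ 48.9 g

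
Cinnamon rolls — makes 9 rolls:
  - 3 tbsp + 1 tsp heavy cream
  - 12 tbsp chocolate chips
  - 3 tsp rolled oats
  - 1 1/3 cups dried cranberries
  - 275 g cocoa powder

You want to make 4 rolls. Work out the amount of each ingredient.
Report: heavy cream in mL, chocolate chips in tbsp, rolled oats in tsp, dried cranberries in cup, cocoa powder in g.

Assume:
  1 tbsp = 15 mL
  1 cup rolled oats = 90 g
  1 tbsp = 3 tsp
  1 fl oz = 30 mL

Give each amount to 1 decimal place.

heavy cream: 22.2 mL; chocolate chips: 5.3 tbsp; rolled oats: 1.3 tsp; dried cranberries: 0.6 cup; cocoa powder: 122.2 g

Scaling factor: 4/9.
heavy cream: (3 tbsp + 1 tsp = 10/3 tbsp) × 4/9 × 15 mL/tbsp ≈ 22.2 mL
chocolate chips: 12 tbsp × 4/9 ≈ 5.3 tbsp
rolled oats: 3 tsp × 4/9 ≈ 1.3 tsp
dried cranberries: 4/3 cup × 4/9 ≈ 0.6 cup
cocoa powder: 275 g × 4/9 ≈ 122.2 g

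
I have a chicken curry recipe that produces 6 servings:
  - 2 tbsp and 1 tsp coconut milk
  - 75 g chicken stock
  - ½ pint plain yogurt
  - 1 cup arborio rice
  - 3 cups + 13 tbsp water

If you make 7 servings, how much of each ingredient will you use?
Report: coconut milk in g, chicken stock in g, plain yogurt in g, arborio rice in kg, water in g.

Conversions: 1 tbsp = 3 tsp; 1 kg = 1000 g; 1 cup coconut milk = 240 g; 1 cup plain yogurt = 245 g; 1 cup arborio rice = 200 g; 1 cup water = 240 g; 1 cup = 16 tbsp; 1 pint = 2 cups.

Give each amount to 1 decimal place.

coconut milk: 40.8 g; chicken stock: 87.5 g; plain yogurt: 285.8 g; arborio rice: 0.2 kg; water: 1067.5 g

Scaling factor: 7/6.
coconut milk: (2 tbsp + 1 tsp = 7/3 tbsp) × 7/6 ÷ 16 tbsp/cup × 240 g/cup ≈ 40.8 g
chicken stock: 75 g × 7/6 = 87.5 g
plain yogurt: 0.5 pint × 7/6 × 2 cup/pint × 245 g/cup ≈ 285.8 g
arborio rice: 1 cup × 7/6 × 200 g/cup ÷ 1000 g/kg ≈ 0.2 kg
water: (3 cup + 13 tbsp = 3.8125 cup) × 7/6 × 240 g/cup = 1067.5 g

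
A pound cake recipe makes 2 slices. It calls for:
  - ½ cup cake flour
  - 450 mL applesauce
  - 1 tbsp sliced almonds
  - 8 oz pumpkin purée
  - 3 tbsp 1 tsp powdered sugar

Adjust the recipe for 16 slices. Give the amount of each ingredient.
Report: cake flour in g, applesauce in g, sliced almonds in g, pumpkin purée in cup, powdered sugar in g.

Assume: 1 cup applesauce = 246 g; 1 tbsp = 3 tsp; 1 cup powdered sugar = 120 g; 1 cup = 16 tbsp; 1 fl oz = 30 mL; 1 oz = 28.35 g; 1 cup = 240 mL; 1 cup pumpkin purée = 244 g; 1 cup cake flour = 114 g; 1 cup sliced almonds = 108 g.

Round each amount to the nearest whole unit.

cake flour: 456 g; applesauce: 3690 g; sliced almonds: 54 g; pumpkin purée: 7 cup; powdered sugar: 200 g

Scaling factor: 16/2 = 8.
cake flour: 0.5 cup × 8 × 114 g/cup = 456 g
applesauce: 450 mL × 8 ÷ 240 mL/cup × 246 g/cup = 3690 g
sliced almonds: 1 tbsp × 8 ÷ 16 tbsp/cup × 108 g/cup = 54 g
pumpkin purée: 8 oz × 8 × 28.35 g/oz ÷ 244 g/cup ≈ 7 cup
powdered sugar: (3 tbsp + 1 tsp = 10/3 tbsp) × 8 ÷ 16 tbsp/cup × 120 g/cup = 200 g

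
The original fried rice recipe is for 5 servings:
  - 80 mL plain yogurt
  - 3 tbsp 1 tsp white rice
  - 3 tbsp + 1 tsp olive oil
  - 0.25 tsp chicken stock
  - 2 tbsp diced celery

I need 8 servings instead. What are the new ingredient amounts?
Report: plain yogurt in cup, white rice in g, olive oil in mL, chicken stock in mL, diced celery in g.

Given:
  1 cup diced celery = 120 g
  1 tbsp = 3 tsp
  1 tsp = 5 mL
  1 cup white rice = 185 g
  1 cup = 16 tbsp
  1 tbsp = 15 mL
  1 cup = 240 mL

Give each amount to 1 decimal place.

Scaling factor: 8/5 = 1.6.
plain yogurt: 80 mL × 8/5 ÷ 240 mL/cup ≈ 0.5 cup
white rice: (3 tbsp + 1 tsp = 10/3 tbsp) × 8/5 ÷ 16 tbsp/cup × 185 g/cup ≈ 61.7 g
olive oil: (3 tbsp + 1 tsp = 10/3 tbsp) × 8/5 × 15 mL/tbsp = 80.0 mL
chicken stock: 0.25 tsp × 8/5 × 5 mL/tsp = 2.0 mL
diced celery: 2 tbsp × 8/5 ÷ 16 tbsp/cup × 120 g/cup = 24.0 g

plain yogurt: 0.5 cup; white rice: 61.7 g; olive oil: 80.0 mL; chicken stock: 2.0 mL; diced celery: 24.0 g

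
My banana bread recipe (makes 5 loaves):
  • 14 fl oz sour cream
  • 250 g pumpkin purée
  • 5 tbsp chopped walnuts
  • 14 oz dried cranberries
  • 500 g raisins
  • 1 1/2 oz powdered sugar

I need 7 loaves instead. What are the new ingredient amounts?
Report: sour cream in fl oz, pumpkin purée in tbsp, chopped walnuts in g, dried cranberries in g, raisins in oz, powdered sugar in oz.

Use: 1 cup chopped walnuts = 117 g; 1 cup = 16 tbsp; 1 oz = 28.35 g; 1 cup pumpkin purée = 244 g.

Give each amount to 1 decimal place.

sour cream: 19.6 fl oz; pumpkin purée: 23.0 tbsp; chopped walnuts: 51.2 g; dried cranberries: 555.7 g; raisins: 24.7 oz; powdered sugar: 2.1 oz

Scaling factor: 7/5 = 1.4.
sour cream: 14 fl oz × 7/5 = 19.6 fl oz
pumpkin purée: 250 g × 7/5 ÷ 244 g/cup × 16 tbsp/cup ≈ 23.0 tbsp
chopped walnuts: 5 tbsp × 7/5 ÷ 16 tbsp/cup × 117 g/cup ≈ 51.2 g
dried cranberries: 14 oz × 7/5 × 28.35 g/oz ≈ 555.7 g
raisins: 500 g × 7/5 ÷ 28.35 g/oz ≈ 24.7 oz
powdered sugar: 1.5 oz × 7/5 = 2.1 oz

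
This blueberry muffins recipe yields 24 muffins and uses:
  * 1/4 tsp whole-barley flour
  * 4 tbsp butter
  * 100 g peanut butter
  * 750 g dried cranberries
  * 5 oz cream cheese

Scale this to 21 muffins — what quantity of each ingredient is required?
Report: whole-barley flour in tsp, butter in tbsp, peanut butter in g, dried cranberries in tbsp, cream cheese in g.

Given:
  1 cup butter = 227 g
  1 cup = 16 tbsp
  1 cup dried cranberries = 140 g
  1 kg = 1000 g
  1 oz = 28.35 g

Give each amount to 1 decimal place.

Scaling factor: 21/24 = 7/8 = 0.875.
whole-barley flour: 0.25 tsp × 7/8 ≈ 0.2 tsp
butter: 4 tbsp × 7/8 = 3.5 tbsp
peanut butter: 100 g × 7/8 = 87.5 g
dried cranberries: 750 g × 7/8 ÷ 140 g/cup × 16 tbsp/cup = 75.0 tbsp
cream cheese: 5 oz × 7/8 × 28.35 g/oz ≈ 124.0 g

whole-barley flour: 0.2 tsp; butter: 3.5 tbsp; peanut butter: 87.5 g; dried cranberries: 75.0 tbsp; cream cheese: 124.0 g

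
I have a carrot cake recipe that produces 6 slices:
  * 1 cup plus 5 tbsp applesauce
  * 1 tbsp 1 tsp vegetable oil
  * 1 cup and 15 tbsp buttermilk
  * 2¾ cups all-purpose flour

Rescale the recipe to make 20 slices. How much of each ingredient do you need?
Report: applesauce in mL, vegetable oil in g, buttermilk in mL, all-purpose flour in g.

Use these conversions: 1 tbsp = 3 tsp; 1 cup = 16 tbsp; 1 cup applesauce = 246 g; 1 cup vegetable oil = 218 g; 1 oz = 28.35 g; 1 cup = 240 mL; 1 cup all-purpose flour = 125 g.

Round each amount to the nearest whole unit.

applesauce: 1050 mL; vegetable oil: 61 g; buttermilk: 1550 mL; all-purpose flour: 1146 g

Scaling factor: 20/6 = 10/3.
applesauce: (1 cup + 5 tbsp = 1.3125 cup) × 10/3 × 240 mL/cup = 1050 mL
vegetable oil: (1 tbsp + 1 tsp = 4/3 tbsp) × 10/3 ÷ 16 tbsp/cup × 218 g/cup ≈ 61 g
buttermilk: (1 cup + 15 tbsp = 1.9375 cup) × 10/3 × 240 mL/cup = 1550 mL
all-purpose flour: 2.75 cup × 10/3 × 125 g/cup ≈ 1146 g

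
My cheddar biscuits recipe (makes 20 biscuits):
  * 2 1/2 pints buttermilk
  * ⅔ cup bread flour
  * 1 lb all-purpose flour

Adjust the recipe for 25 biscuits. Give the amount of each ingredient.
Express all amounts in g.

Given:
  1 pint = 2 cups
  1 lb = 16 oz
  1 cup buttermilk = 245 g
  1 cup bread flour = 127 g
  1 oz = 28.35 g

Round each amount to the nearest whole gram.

Scaling factor: 25/20 = 5/4 = 1.25.
buttermilk: 2.5 pint × 5/4 × 2 cup/pint × 245 g/cup ≈ 1531 g
bread flour: 2/3 cup × 5/4 × 127 g/cup ≈ 106 g
all-purpose flour: 1 lb × 5/4 × 16 oz/lb × 28.35 g/oz = 567 g

buttermilk: 1531 g; bread flour: 106 g; all-purpose flour: 567 g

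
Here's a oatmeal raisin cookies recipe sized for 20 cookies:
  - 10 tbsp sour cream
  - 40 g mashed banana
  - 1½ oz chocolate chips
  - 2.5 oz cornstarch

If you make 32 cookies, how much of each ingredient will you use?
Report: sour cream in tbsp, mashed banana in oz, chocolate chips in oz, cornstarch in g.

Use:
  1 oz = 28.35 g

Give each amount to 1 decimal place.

Scaling factor: 32/20 = 8/5 = 1.6.
sour cream: 10 tbsp × 8/5 = 16.0 tbsp
mashed banana: 40 g × 8/5 ÷ 28.35 g/oz ≈ 2.3 oz
chocolate chips: 1.5 oz × 8/5 = 2.4 oz
cornstarch: 2.5 oz × 8/5 × 28.35 g/oz = 113.4 g

sour cream: 16.0 tbsp; mashed banana: 2.3 oz; chocolate chips: 2.4 oz; cornstarch: 113.4 g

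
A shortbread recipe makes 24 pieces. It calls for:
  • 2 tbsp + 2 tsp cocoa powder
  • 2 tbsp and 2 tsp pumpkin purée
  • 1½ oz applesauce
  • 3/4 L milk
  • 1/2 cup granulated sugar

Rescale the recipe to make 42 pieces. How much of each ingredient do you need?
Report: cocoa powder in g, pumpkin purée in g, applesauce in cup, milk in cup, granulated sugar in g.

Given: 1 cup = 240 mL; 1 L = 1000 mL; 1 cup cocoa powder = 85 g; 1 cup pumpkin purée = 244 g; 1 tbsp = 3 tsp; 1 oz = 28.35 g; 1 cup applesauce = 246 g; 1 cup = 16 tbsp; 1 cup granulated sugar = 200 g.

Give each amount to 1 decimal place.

cocoa powder: 24.8 g; pumpkin purée: 71.2 g; applesauce: 0.3 cup; milk: 5.5 cup; granulated sugar: 175.0 g

Scaling factor: 42/24 = 7/4 = 1.75.
cocoa powder: (2 tbsp + 2 tsp = 8/3 tbsp) × 7/4 ÷ 16 tbsp/cup × 85 g/cup ≈ 24.8 g
pumpkin purée: (2 tbsp + 2 tsp = 8/3 tbsp) × 7/4 ÷ 16 tbsp/cup × 244 g/cup ≈ 71.2 g
applesauce: 1.5 oz × 7/4 × 28.35 g/oz ÷ 246 g/cup ≈ 0.3 cup
milk: 0.75 L × 7/4 × 1000 mL/L ÷ 240 mL/cup ≈ 5.5 cup
granulated sugar: 0.5 cup × 7/4 × 200 g/cup = 175.0 g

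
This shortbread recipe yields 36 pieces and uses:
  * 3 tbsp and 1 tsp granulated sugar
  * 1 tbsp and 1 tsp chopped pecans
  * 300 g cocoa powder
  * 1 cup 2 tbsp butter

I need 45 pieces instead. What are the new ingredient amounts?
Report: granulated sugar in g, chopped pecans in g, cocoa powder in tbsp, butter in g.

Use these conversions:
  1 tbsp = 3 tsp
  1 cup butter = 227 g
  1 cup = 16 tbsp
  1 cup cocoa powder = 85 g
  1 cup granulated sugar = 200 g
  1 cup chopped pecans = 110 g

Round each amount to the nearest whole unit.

granulated sugar: 52 g; chopped pecans: 11 g; cocoa powder: 71 tbsp; butter: 319 g

Scaling factor: 45/36 = 5/4 = 1.25.
granulated sugar: (3 tbsp + 1 tsp = 10/3 tbsp) × 5/4 ÷ 16 tbsp/cup × 200 g/cup ≈ 52 g
chopped pecans: (1 tbsp + 1 tsp = 4/3 tbsp) × 5/4 ÷ 16 tbsp/cup × 110 g/cup ≈ 11 g
cocoa powder: 300 g × 5/4 ÷ 85 g/cup × 16 tbsp/cup ≈ 71 tbsp
butter: (1 cup + 2 tbsp = 1.125 cup) × 5/4 × 227 g/cup ≈ 319 g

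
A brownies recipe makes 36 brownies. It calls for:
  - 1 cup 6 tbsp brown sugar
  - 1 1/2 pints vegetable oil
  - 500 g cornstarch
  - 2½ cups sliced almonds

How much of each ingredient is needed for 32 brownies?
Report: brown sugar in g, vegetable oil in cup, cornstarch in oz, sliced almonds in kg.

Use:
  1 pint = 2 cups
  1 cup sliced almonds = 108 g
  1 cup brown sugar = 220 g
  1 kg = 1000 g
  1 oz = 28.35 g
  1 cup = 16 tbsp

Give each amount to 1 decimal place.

Scaling factor: 32/36 = 8/9.
brown sugar: (1 cup + 6 tbsp = 1.375 cup) × 8/9 × 220 g/cup ≈ 268.9 g
vegetable oil: 1.5 pint × 8/9 × 2 cup/pint ≈ 2.7 cup
cornstarch: 500 g × 8/9 ÷ 28.35 g/oz ≈ 15.7 oz
sliced almonds: 2.5 cup × 8/9 × 108 g/cup ÷ 1000 g/kg ≈ 0.2 kg

brown sugar: 268.9 g; vegetable oil: 2.7 cup; cornstarch: 15.7 oz; sliced almonds: 0.2 kg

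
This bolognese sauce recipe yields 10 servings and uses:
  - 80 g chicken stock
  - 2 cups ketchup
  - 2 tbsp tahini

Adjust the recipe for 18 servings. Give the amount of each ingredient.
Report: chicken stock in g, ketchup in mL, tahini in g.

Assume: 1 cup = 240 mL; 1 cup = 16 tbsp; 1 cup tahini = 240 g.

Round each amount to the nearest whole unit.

Scaling factor: 18/10 = 9/5 = 1.8.
chicken stock: 80 g × 9/5 = 144 g
ketchup: 2 cup × 9/5 × 240 mL/cup = 864 mL
tahini: 2 tbsp × 9/5 ÷ 16 tbsp/cup × 240 g/cup = 54 g

chicken stock: 144 g; ketchup: 864 mL; tahini: 54 g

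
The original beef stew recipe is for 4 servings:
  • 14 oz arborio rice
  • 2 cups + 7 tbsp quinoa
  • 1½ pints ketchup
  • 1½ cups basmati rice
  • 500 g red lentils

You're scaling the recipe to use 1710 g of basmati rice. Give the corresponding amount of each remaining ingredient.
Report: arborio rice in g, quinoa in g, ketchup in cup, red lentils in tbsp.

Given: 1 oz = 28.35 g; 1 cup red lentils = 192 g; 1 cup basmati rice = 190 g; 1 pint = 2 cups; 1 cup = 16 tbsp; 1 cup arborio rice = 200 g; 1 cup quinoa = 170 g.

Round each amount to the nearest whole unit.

The original recipe has 285 g of basmati rice, so the scaling factor is 1710 ÷ 285 = 6.
arborio rice: 14 oz × 6 × 28.35 g/oz ≈ 2381 g
quinoa: (2 cup + 7 tbsp = 2.4375 cup) × 6 × 170 g/cup ≈ 2486 g
ketchup: 1.5 pint × 6 × 2 cup/pint = 18 cup
red lentils: 500 g × 6 ÷ 192 g/cup × 16 tbsp/cup = 250 tbsp

arborio rice: 2381 g; quinoa: 2486 g; ketchup: 18 cup; red lentils: 250 tbsp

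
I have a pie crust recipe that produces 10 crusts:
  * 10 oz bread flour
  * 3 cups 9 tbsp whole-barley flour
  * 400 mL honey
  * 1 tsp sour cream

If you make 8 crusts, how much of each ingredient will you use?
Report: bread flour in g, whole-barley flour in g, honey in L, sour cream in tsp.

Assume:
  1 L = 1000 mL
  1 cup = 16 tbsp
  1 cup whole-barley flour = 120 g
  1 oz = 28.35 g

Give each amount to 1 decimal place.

bread flour: 226.8 g; whole-barley flour: 342.0 g; honey: 0.3 L; sour cream: 0.8 tsp

Scaling factor: 8/10 = 4/5 = 0.8.
bread flour: 10 oz × 4/5 × 28.35 g/oz = 226.8 g
whole-barley flour: (3 cup + 9 tbsp = 3.5625 cup) × 4/5 × 120 g/cup = 342.0 g
honey: 400 mL × 4/5 ÷ 1000 mL/L ≈ 0.3 L
sour cream: 1 tsp × 4/5 = 0.8 tsp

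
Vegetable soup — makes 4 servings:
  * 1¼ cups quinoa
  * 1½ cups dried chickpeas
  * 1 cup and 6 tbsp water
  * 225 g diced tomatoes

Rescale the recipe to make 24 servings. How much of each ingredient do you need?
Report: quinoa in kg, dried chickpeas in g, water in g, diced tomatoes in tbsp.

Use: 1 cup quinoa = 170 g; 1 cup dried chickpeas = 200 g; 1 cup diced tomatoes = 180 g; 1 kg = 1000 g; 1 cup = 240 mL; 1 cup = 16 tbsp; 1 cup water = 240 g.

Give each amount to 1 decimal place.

Scaling factor: 24/4 = 6.
quinoa: 1.25 cup × 6 × 170 g/cup ÷ 1000 g/kg ≈ 1.3 kg
dried chickpeas: 1.5 cup × 6 × 200 g/cup = 1800.0 g
water: (1 cup + 6 tbsp = 1.375 cup) × 6 × 240 g/cup = 1980.0 g
diced tomatoes: 225 g × 6 ÷ 180 g/cup × 16 tbsp/cup = 120.0 tbsp

quinoa: 1.3 kg; dried chickpeas: 1800.0 g; water: 1980.0 g; diced tomatoes: 120.0 tbsp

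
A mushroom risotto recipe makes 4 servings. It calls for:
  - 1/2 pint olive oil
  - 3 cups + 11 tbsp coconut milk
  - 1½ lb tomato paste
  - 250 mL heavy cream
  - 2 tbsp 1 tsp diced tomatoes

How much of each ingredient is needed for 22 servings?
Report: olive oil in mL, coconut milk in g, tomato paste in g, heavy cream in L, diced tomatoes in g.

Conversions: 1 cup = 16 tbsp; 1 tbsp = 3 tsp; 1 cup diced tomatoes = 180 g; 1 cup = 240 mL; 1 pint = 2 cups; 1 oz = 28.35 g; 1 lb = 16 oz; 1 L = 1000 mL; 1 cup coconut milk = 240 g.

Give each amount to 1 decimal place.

olive oil: 1320.0 mL; coconut milk: 4867.5 g; tomato paste: 3742.2 g; heavy cream: 1.4 L; diced tomatoes: 144.4 g

Scaling factor: 22/4 = 11/2 = 5.5.
olive oil: 0.5 pint × 11/2 × 2 cup/pint × 240 mL/cup = 1320.0 mL
coconut milk: (3 cup + 11 tbsp = 3.6875 cup) × 11/2 × 240 g/cup = 4867.5 g
tomato paste: 1.5 lb × 11/2 × 16 oz/lb × 28.35 g/oz = 3742.2 g
heavy cream: 250 mL × 11/2 ÷ 1000 mL/L ≈ 1.4 L
diced tomatoes: (2 tbsp + 1 tsp = 7/3 tbsp) × 11/2 ÷ 16 tbsp/cup × 180 g/cup ≈ 144.4 g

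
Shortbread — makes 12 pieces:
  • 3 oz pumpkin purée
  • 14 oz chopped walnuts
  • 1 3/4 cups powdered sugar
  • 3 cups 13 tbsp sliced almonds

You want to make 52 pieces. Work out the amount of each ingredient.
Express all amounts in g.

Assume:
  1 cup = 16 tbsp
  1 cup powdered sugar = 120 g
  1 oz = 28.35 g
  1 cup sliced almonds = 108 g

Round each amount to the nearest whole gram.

pumpkin purée: 369 g; chopped walnuts: 1720 g; powdered sugar: 910 g; sliced almonds: 1784 g

Scaling factor: 52/12 = 13/3.
pumpkin purée: 3 oz × 13/3 × 28.35 g/oz ≈ 369 g
chopped walnuts: 14 oz × 13/3 × 28.35 g/oz ≈ 1720 g
powdered sugar: 1.75 cup × 13/3 × 120 g/cup = 910 g
sliced almonds: (3 cup + 13 tbsp = 3.8125 cup) × 13/3 × 108 g/cup ≈ 1784 g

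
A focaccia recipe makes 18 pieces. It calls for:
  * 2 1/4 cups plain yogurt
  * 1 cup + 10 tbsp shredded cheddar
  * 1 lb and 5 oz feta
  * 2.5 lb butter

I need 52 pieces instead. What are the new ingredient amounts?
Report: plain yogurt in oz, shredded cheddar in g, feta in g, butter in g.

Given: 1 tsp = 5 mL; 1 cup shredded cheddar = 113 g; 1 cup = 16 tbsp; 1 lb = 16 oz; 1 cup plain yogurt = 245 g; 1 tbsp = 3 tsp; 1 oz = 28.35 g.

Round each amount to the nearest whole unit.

plain yogurt: 56 oz; shredded cheddar: 530 g; feta: 1720 g; butter: 3276 g

Scaling factor: 52/18 = 26/9.
plain yogurt: 2.25 cup × 26/9 × 245 g/cup ÷ 28.35 g/oz ≈ 56 oz
shredded cheddar: (1 cup + 10 tbsp = 1.625 cup) × 26/9 × 113 g/cup ≈ 530 g
feta: (1 lb + 5 oz = 1.3125 lb) × 26/9 × 16 oz/lb × 28.35 g/oz ≈ 1720 g
butter: 2.5 lb × 26/9 × 16 oz/lb × 28.35 g/oz = 3276 g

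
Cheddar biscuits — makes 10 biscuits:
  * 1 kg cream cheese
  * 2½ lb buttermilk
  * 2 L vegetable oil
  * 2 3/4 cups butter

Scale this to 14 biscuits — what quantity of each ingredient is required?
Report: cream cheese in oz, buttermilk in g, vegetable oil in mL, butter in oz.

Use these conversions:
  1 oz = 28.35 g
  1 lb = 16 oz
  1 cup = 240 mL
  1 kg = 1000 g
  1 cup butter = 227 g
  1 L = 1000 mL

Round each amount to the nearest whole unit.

Scaling factor: 14/10 = 7/5 = 1.4.
cream cheese: 1 kg × 7/5 × 1000 g/kg ÷ 28.35 g/oz ≈ 49 oz
buttermilk: 2.5 lb × 7/5 × 16 oz/lb × 28.35 g/oz ≈ 1588 g
vegetable oil: 2 L × 7/5 × 1000 mL/L = 2800 mL
butter: 2.75 cup × 7/5 × 227 g/cup ÷ 28.35 g/oz ≈ 31 oz

cream cheese: 49 oz; buttermilk: 1588 g; vegetable oil: 2800 mL; butter: 31 oz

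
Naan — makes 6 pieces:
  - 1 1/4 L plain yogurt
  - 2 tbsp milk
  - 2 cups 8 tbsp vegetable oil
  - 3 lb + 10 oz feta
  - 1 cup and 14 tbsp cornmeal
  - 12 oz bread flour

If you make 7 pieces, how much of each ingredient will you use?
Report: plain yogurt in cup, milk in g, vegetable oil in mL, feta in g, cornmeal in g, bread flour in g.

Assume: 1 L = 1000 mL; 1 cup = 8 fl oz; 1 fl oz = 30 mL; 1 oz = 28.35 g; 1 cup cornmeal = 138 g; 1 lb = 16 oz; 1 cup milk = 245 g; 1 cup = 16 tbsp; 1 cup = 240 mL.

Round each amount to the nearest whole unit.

Scaling factor: 7/6.
plain yogurt: 1.25 L × 7/6 × 1000 mL/L ÷ 240 mL/cup ≈ 6 cup
milk: 2 tbsp × 7/6 ÷ 16 tbsp/cup × 245 g/cup ≈ 36 g
vegetable oil: (2 cup + 8 tbsp = 2.5 cup) × 7/6 × 240 mL/cup = 700 mL
feta: (3 lb + 10 oz = 3.625 lb) × 7/6 × 16 oz/lb × 28.35 g/oz ≈ 1918 g
cornmeal: (1 cup + 14 tbsp = 1.875 cup) × 7/6 × 138 g/cup ≈ 302 g
bread flour: 12 oz × 7/6 × 28.35 g/oz ≈ 397 g

plain yogurt: 6 cup; milk: 36 g; vegetable oil: 700 mL; feta: 1918 g; cornmeal: 302 g; bread flour: 397 g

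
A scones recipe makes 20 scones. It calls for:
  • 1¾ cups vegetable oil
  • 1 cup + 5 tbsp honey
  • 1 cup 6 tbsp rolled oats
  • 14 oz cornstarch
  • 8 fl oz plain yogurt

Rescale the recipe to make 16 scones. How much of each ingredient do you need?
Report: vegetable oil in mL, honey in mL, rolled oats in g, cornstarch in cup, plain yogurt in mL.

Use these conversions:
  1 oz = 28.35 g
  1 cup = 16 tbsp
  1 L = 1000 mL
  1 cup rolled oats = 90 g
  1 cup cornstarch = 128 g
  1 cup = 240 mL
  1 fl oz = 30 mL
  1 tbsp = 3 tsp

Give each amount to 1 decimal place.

Scaling factor: 16/20 = 4/5 = 0.8.
vegetable oil: 1.75 cup × 4/5 × 240 mL/cup = 336.0 mL
honey: (1 cup + 5 tbsp = 1.3125 cup) × 4/5 × 240 mL/cup = 252.0 mL
rolled oats: (1 cup + 6 tbsp = 1.375 cup) × 4/5 × 90 g/cup = 99.0 g
cornstarch: 14 oz × 4/5 × 28.35 g/oz ÷ 128 g/cup ≈ 2.5 cup
plain yogurt: 8 fl oz × 4/5 × 30 mL/fl oz = 192.0 mL

vegetable oil: 336.0 mL; honey: 252.0 mL; rolled oats: 99.0 g; cornstarch: 2.5 cup; plain yogurt: 192.0 mL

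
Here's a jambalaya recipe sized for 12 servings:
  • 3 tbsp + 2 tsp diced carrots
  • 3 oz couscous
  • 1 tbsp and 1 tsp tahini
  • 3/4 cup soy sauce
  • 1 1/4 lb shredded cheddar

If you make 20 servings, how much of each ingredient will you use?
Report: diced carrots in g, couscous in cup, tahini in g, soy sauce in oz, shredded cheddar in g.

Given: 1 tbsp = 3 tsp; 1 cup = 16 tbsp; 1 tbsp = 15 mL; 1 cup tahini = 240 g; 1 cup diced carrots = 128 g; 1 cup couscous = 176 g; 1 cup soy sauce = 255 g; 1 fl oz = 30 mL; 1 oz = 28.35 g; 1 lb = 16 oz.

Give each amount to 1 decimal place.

Scaling factor: 20/12 = 5/3.
diced carrots: (3 tbsp + 2 tsp = 11/3 tbsp) × 5/3 ÷ 16 tbsp/cup × 128 g/cup ≈ 48.9 g
couscous: 3 oz × 5/3 × 28.35 g/oz ÷ 176 g/cup ≈ 0.8 cup
tahini: (1 tbsp + 1 tsp = 4/3 tbsp) × 5/3 ÷ 16 tbsp/cup × 240 g/cup ≈ 33.3 g
soy sauce: 0.75 cup × 5/3 × 255 g/cup ÷ 28.35 g/oz ≈ 11.2 oz
shredded cheddar: 1.25 lb × 5/3 × 16 oz/lb × 28.35 g/oz = 945.0 g

diced carrots: 48.9 g; couscous: 0.8 cup; tahini: 33.3 g; soy sauce: 11.2 oz; shredded cheddar: 945.0 g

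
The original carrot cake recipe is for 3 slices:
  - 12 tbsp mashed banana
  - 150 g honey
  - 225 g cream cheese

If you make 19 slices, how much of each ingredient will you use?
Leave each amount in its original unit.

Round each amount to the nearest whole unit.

mashed banana: 76 tbsp; honey: 950 g; cream cheese: 1425 g

Scaling factor: 19/3.
mashed banana: 12 tbsp × 19/3 = 76 tbsp
honey: 150 g × 19/3 = 950 g
cream cheese: 225 g × 19/3 = 1425 g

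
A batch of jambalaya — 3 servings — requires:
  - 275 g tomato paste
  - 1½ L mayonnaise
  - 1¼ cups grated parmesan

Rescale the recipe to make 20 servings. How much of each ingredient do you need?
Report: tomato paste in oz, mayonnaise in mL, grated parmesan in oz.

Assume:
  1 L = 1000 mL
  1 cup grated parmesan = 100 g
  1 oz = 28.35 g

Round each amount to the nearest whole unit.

Scaling factor: 20/3.
tomato paste: 275 g × 20/3 ÷ 28.35 g/oz ≈ 65 oz
mayonnaise: 1.5 L × 20/3 × 1000 mL/L = 10000 mL
grated parmesan: 1.25 cup × 20/3 × 100 g/cup ÷ 28.35 g/oz ≈ 29 oz

tomato paste: 65 oz; mayonnaise: 10000 mL; grated parmesan: 29 oz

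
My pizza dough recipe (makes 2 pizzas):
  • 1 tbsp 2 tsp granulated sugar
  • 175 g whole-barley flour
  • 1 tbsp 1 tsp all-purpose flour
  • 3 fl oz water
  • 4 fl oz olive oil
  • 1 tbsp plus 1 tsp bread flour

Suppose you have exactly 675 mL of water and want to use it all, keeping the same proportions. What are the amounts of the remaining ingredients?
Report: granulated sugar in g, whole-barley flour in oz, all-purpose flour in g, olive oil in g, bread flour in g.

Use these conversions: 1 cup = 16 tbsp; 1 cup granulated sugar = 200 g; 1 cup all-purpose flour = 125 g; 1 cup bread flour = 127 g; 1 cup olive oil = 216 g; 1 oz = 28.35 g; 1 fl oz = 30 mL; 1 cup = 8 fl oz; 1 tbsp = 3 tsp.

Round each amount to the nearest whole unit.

The original recipe has 90 mL of water, so the scaling factor is 675 ÷ 90 = 15/2 = 7.5.
granulated sugar: (1 tbsp + 2 tsp = 5/3 tbsp) × 15/2 ÷ 16 tbsp/cup × 200 g/cup ≈ 156 g
whole-barley flour: 175 g × 15/2 ÷ 28.35 g/oz ≈ 46 oz
all-purpose flour: (1 tbsp + 1 tsp = 4/3 tbsp) × 15/2 ÷ 16 tbsp/cup × 125 g/cup ≈ 78 g
olive oil: 4 fl oz × 15/2 ÷ 8 fl oz/cup × 216 g/cup = 810 g
bread flour: (1 tbsp + 1 tsp = 4/3 tbsp) × 15/2 ÷ 16 tbsp/cup × 127 g/cup ≈ 79 g

granulated sugar: 156 g; whole-barley flour: 46 oz; all-purpose flour: 78 g; olive oil: 810 g; bread flour: 79 g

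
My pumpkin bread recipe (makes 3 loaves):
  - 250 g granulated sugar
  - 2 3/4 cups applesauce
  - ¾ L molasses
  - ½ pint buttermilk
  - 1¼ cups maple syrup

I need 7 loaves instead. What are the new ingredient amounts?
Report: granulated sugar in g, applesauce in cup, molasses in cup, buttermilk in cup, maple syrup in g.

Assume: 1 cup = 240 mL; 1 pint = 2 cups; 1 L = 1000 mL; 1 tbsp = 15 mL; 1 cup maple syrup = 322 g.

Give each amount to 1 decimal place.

granulated sugar: 583.3 g; applesauce: 6.4 cup; molasses: 7.3 cup; buttermilk: 2.3 cup; maple syrup: 939.2 g

Scaling factor: 7/3.
granulated sugar: 250 g × 7/3 ≈ 583.3 g
applesauce: 2.75 cup × 7/3 ≈ 6.4 cup
molasses: 0.75 L × 7/3 × 1000 mL/L ÷ 240 mL/cup ≈ 7.3 cup
buttermilk: 0.5 pint × 7/3 × 2 cup/pint ≈ 2.3 cup
maple syrup: 1.25 cup × 7/3 × 322 g/cup ≈ 939.2 g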